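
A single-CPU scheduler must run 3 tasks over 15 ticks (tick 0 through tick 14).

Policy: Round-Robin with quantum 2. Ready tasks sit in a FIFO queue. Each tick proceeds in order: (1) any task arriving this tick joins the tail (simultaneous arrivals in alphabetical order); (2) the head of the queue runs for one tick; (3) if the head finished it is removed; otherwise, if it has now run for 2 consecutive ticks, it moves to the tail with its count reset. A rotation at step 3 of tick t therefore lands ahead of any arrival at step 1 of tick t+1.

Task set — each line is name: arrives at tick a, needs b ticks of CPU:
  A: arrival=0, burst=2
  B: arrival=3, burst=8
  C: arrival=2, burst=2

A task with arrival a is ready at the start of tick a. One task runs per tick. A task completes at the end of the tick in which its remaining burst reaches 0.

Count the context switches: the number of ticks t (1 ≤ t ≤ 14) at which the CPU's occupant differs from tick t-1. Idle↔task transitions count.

t=0: queue=[A] q_used=0 → run A
t=1: queue=[A] q_used=1 → run A
t=2: queue=[C] q_used=0 → run C
t=3: queue=[C,B] q_used=1 → run C
t=4: queue=[B] q_used=0 → run B
t=5: queue=[B] q_used=1 → run B
t=6: queue=[B] q_used=0 → run B
t=7: queue=[B] q_used=1 → run B
t=8: queue=[B] q_used=0 → run B
t=9: queue=[B] q_used=1 → run B
t=10: queue=[B] q_used=0 → run B
t=11: queue=[B] q_used=1 → run B
t=12: (idle)
t=13: (idle)
t=14: (idle)

context switches = 3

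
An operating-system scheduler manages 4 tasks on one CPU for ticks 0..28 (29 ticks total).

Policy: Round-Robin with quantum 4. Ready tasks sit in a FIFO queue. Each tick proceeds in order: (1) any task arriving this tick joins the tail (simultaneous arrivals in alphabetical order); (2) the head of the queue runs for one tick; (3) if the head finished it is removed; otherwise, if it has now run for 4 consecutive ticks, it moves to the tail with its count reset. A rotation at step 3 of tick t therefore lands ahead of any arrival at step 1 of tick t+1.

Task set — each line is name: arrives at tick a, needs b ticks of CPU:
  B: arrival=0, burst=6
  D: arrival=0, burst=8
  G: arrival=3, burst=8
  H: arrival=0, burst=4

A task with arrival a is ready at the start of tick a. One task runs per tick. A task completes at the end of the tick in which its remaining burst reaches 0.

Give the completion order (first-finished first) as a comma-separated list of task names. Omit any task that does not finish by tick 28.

completion order = H, B, D, G

t=0: queue=[B,D,H] q_used=0 → run B
t=1: queue=[B,D,H] q_used=1 → run B
t=2: queue=[B,D,H] q_used=2 → run B
t=3: queue=[B,D,H,G] q_used=3 → run B
t=4: queue=[D,H,G,B] q_used=0 → run D
t=5: queue=[D,H,G,B] q_used=1 → run D
t=6: queue=[D,H,G,B] q_used=2 → run D
t=7: queue=[D,H,G,B] q_used=3 → run D
t=8: queue=[H,G,B,D] q_used=0 → run H
t=9: queue=[H,G,B,D] q_used=1 → run H
t=10: queue=[H,G,B,D] q_used=2 → run H
t=11: queue=[H,G,B,D] q_used=3 → run H
t=12: queue=[G,B,D] q_used=0 → run G
t=13: queue=[G,B,D] q_used=1 → run G
t=14: queue=[G,B,D] q_used=2 → run G
t=15: queue=[G,B,D] q_used=3 → run G
t=16: queue=[B,D,G] q_used=0 → run B
t=17: queue=[B,D,G] q_used=1 → run B
t=18: queue=[D,G] q_used=0 → run D
t=19: queue=[D,G] q_used=1 → run D
t=20: queue=[D,G] q_used=2 → run D
t=21: queue=[D,G] q_used=3 → run D
t=22: queue=[G] q_used=0 → run G
t=23: queue=[G] q_used=1 → run G
t=24: queue=[G] q_used=2 → run G
t=25: queue=[G] q_used=3 → run G
t=26: (idle)
t=27: (idle)
t=28: (idle)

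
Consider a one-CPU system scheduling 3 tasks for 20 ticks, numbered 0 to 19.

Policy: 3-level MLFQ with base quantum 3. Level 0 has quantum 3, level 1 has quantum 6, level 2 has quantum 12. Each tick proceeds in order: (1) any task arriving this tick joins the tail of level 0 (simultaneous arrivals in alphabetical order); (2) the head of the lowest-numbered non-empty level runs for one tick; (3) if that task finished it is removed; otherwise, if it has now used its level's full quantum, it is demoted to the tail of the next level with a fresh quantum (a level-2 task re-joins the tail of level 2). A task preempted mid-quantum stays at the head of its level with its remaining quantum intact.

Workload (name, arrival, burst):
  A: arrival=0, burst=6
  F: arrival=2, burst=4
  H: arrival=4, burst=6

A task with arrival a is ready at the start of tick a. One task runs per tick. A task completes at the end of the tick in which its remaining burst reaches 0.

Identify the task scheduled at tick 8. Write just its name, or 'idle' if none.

t=0: L0/L1/L2 = A/-/- → run A
t=1: L0/L1/L2 = A/-/- → run A
t=2: L0/L1/L2 = AF/-/- → run A
t=3: L0/L1/L2 = F/A/- → run F
t=4: L0/L1/L2 = FH/A/- → run F
t=5: L0/L1/L2 = FH/A/- → run F
t=6: L0/L1/L2 = H/AF/- → run H
t=7: L0/L1/L2 = H/AF/- → run H
t=8: L0/L1/L2 = H/AF/- → run H
t=9: L0/L1/L2 = -/AFH/- → run A
t=10: L0/L1/L2 = -/AFH/- → run A
t=11: L0/L1/L2 = -/AFH/- → run A
t=12: L0/L1/L2 = -/FH/- → run F
t=13: L0/L1/L2 = -/H/- → run H
t=14: L0/L1/L2 = -/H/- → run H
t=15: L0/L1/L2 = -/H/- → run H
t=16: (idle)
t=17: (idle)
t=18: (idle)
t=19: (idle)

running at tick 8 = H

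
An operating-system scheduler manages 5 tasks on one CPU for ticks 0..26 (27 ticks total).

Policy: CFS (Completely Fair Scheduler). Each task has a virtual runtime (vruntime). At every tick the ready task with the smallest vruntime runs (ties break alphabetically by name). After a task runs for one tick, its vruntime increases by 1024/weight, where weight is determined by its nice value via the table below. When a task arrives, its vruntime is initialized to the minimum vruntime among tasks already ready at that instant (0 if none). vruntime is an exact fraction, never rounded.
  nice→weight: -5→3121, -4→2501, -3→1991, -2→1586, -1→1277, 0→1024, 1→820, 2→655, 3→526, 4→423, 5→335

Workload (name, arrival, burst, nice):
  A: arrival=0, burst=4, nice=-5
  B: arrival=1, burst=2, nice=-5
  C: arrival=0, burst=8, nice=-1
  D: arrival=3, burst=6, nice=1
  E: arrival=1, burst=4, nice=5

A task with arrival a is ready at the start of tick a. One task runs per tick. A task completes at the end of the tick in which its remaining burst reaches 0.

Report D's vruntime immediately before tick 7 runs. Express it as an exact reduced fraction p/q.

t=0: vr[A=0 C=0] → run A
t=1: vr[A=1024/3121 B=0 C=0 E=0] → run B
t=2: vr[A=1024/3121 B=1024/3121 C=0 E=0] → run C
t=3: vr[A=1024/3121 B=1024/3121 C=1024/1277 D=0 E=0] → run D
t=4: vr[A=1024/3121 B=1024/3121 C=1024/1277 D=256/205 E=0] → run E
t=5: vr[A=1024/3121 B=1024/3121 C=1024/1277 D=256/205 E=1024/335] → run A
t=6: vr[A=2048/3121 B=1024/3121 C=1024/1277 D=256/205 E=1024/335] → run B
t=7: vr[A=2048/3121 C=1024/1277 D=256/205 E=1024/335] → run A
t=8: vr[A=3072/3121 C=1024/1277 D=256/205 E=1024/335] → run C
t=9: vr[A=3072/3121 C=2048/1277 D=256/205 E=1024/335] → run A
t=10: vr[C=2048/1277 D=256/205 E=1024/335] → run D
t=11: vr[C=2048/1277 D=512/205 E=1024/335] → run C
t=12: vr[C=3072/1277 D=512/205 E=1024/335] → run C
t=13: vr[C=4096/1277 D=512/205 E=1024/335] → run D
t=14: vr[C=4096/1277 D=768/205 E=1024/335] → run E
t=15: vr[C=4096/1277 D=768/205 E=2048/335] → run C
t=16: vr[C=5120/1277 D=768/205 E=2048/335] → run D
t=17: vr[C=5120/1277 D=1024/205 E=2048/335] → run C
t=18: vr[C=6144/1277 D=1024/205 E=2048/335] → run C
t=19: vr[C=7168/1277 D=1024/205 E=2048/335] → run D
t=20: vr[C=7168/1277 D=256/41 E=2048/335] → run C
t=21: vr[D=256/41 E=2048/335] → run E
t=22: vr[D=256/41 E=3072/335] → run D
t=23: vr[E=3072/335] → run E
t=24: (idle)
t=25: (idle)
t=26: (idle)

vruntime(D, start of tick 7) = 256/205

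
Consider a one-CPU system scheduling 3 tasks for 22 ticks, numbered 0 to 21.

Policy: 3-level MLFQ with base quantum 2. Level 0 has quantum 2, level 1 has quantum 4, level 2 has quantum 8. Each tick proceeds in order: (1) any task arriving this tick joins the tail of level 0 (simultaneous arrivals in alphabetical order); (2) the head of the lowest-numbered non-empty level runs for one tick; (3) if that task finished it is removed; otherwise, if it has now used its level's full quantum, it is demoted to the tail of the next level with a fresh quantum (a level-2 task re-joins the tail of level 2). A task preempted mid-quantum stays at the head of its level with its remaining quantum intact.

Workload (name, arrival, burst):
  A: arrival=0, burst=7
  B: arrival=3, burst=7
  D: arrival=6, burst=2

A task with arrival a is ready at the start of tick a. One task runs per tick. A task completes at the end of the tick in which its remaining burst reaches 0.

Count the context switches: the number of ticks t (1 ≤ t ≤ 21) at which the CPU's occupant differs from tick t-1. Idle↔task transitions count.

t=0: L0/L1/L2 = A/-/- → run A
t=1: L0/L1/L2 = A/-/- → run A
t=2: L0/L1/L2 = -/A/- → run A
t=3: L0/L1/L2 = B/A/- → run B
t=4: L0/L1/L2 = B/A/- → run B
t=5: L0/L1/L2 = -/AB/- → run A
t=6: L0/L1/L2 = D/AB/- → run D
t=7: L0/L1/L2 = D/AB/- → run D
t=8: L0/L1/L2 = -/AB/- → run A
t=9: L0/L1/L2 = -/AB/- → run A
t=10: L0/L1/L2 = -/B/A → run B
t=11: L0/L1/L2 = -/B/A → run B
t=12: L0/L1/L2 = -/B/A → run B
t=13: L0/L1/L2 = -/B/A → run B
t=14: L0/L1/L2 = -/-/AB → run A
t=15: L0/L1/L2 = -/-/B → run B
t=16: (idle)
t=17: (idle)
t=18: (idle)
t=19: (idle)
t=20: (idle)
t=21: (idle)

context switches = 8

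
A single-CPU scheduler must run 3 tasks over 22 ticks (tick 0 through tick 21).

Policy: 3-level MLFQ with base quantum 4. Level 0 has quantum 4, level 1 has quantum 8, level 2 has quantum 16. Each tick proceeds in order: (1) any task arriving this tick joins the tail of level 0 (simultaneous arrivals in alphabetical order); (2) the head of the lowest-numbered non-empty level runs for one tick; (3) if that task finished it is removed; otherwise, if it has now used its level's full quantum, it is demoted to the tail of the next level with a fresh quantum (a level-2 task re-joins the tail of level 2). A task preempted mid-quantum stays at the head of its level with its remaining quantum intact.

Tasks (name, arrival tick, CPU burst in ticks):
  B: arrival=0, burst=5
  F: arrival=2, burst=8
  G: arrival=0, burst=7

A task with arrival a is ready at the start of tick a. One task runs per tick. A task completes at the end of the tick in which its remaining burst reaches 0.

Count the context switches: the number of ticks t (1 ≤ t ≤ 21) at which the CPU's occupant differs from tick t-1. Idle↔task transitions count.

context switches = 6

t=0: L0/L1/L2 = BG/-/- → run B
t=1: L0/L1/L2 = BG/-/- → run B
t=2: L0/L1/L2 = BGF/-/- → run B
t=3: L0/L1/L2 = BGF/-/- → run B
t=4: L0/L1/L2 = GF/B/- → run G
t=5: L0/L1/L2 = GF/B/- → run G
t=6: L0/L1/L2 = GF/B/- → run G
t=7: L0/L1/L2 = GF/B/- → run G
t=8: L0/L1/L2 = F/BG/- → run F
t=9: L0/L1/L2 = F/BG/- → run F
t=10: L0/L1/L2 = F/BG/- → run F
t=11: L0/L1/L2 = F/BG/- → run F
t=12: L0/L1/L2 = -/BGF/- → run B
t=13: L0/L1/L2 = -/GF/- → run G
t=14: L0/L1/L2 = -/GF/- → run G
t=15: L0/L1/L2 = -/GF/- → run G
t=16: L0/L1/L2 = -/F/- → run F
t=17: L0/L1/L2 = -/F/- → run F
t=18: L0/L1/L2 = -/F/- → run F
t=19: L0/L1/L2 = -/F/- → run F
t=20: (idle)
t=21: (idle)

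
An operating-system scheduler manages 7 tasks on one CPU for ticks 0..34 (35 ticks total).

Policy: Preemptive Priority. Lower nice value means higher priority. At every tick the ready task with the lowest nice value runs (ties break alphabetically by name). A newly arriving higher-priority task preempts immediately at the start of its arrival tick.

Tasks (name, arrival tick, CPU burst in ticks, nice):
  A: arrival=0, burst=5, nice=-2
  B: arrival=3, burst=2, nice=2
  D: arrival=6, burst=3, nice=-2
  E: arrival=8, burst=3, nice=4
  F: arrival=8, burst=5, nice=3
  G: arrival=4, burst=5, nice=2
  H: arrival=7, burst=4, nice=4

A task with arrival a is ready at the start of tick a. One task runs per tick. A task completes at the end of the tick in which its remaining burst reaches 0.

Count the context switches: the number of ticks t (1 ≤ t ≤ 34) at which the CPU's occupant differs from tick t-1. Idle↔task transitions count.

context switches = 8

t=0: ready={A} → run A
t=1: ready={A} → run A
t=2: ready={A} → run A
t=3: ready={A,B} → run A
t=4: ready={A,B,G} → run A
t=5: ready={B,G} → run B
t=6: ready={B,D,G} → run D
t=7: ready={B,D,G,H} → run D
t=8: ready={B,D,E,F,G,H} → run D
t=9: ready={B,E,F,G,H} → run B
t=10: ready={E,F,G,H} → run G
t=11: ready={E,F,G,H} → run G
t=12: ready={E,F,G,H} → run G
t=13: ready={E,F,G,H} → run G
t=14: ready={E,F,G,H} → run G
t=15: ready={E,F,H} → run F
t=16: ready={E,F,H} → run F
t=17: ready={E,F,H} → run F
t=18: ready={E,F,H} → run F
t=19: ready={E,F,H} → run F
t=20: ready={E,H} → run E
t=21: ready={E,H} → run E
t=22: ready={E,H} → run E
t=23: ready={H} → run H
t=24: ready={H} → run H
t=25: ready={H} → run H
t=26: ready={H} → run H
t=27: (idle)
t=28: (idle)
t=29: (idle)
t=30: (idle)
t=31: (idle)
t=32: (idle)
t=33: (idle)
t=34: (idle)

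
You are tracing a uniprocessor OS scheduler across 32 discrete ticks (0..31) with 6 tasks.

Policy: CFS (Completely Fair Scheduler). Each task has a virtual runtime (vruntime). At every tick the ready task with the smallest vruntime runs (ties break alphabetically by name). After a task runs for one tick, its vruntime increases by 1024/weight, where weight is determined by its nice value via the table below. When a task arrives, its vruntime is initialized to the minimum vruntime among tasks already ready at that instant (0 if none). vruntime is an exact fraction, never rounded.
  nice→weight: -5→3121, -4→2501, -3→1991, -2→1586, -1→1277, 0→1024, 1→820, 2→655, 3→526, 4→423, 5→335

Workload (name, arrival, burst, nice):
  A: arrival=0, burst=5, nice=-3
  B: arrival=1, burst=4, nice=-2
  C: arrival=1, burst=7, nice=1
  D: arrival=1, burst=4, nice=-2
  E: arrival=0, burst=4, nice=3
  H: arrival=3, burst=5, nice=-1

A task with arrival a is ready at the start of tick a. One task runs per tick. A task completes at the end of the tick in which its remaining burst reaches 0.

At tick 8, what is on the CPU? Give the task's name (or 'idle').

running at tick 8 = D

t=0: vr[A=0 E=0] → run A
t=1: vr[A=1024/1991 B=0 C=0 D=0 E=0] → run B
t=2: vr[A=1024/1991 B=512/793 C=0 D=0 E=0] → run C
t=3: vr[A=1024/1991 B=512/793 C=256/205 D=0 E=0 H=0] → run D
t=4: vr[A=1024/1991 B=512/793 C=256/205 D=512/793 E=0 H=0] → run E
t=5: vr[A=1024/1991 B=512/793 C=256/205 D=512/793 E=512/263 H=0] → run H
t=6: vr[A=1024/1991 B=512/793 C=256/205 D=512/793 E=512/263 H=1024/1277] → run A
t=7: vr[A=2048/1991 B=512/793 C=256/205 D=512/793 E=512/263 H=1024/1277] → run B
t=8: vr[A=2048/1991 B=1024/793 C=256/205 D=512/793 E=512/263 H=1024/1277] → run D
t=9: vr[A=2048/1991 B=1024/793 C=256/205 D=1024/793 E=512/263 H=1024/1277] → run H
t=10: vr[A=2048/1991 B=1024/793 C=256/205 D=1024/793 E=512/263 H=2048/1277] → run A
t=11: vr[A=3072/1991 B=1024/793 C=256/205 D=1024/793 E=512/263 H=2048/1277] → run C
t=12: vr[A=3072/1991 B=1024/793 C=512/205 D=1024/793 E=512/263 H=2048/1277] → run B
t=13: vr[A=3072/1991 B=1536/793 C=512/205 D=1024/793 E=512/263 H=2048/1277] → run D
t=14: vr[A=3072/1991 B=1536/793 C=512/205 D=1536/793 E=512/263 H=2048/1277] → run A
t=15: vr[A=4096/1991 B=1536/793 C=512/205 D=1536/793 E=512/263 H=2048/1277] → run H
t=16: vr[A=4096/1991 B=1536/793 C=512/205 D=1536/793 E=512/263 H=3072/1277] → run B
t=17: vr[A=4096/1991 C=512/205 D=1536/793 E=512/263 H=3072/1277] → run D
t=18: vr[A=4096/1991 C=512/205 E=512/263 H=3072/1277] → run E
t=19: vr[A=4096/1991 C=512/205 E=1024/263 H=3072/1277] → run A
t=20: vr[C=512/205 E=1024/263 H=3072/1277] → run H
t=21: vr[C=512/205 E=1024/263 H=4096/1277] → run C
t=22: vr[C=768/205 E=1024/263 H=4096/1277] → run H
t=23: vr[C=768/205 E=1024/263] → run C
t=24: vr[C=1024/205 E=1024/263] → run E
t=25: vr[C=1024/205 E=1536/263] → run C
t=26: vr[C=256/41 E=1536/263] → run E
t=27: vr[C=256/41] → run C
t=28: vr[C=1536/205] → run C
t=29: (idle)
t=30: (idle)
t=31: (idle)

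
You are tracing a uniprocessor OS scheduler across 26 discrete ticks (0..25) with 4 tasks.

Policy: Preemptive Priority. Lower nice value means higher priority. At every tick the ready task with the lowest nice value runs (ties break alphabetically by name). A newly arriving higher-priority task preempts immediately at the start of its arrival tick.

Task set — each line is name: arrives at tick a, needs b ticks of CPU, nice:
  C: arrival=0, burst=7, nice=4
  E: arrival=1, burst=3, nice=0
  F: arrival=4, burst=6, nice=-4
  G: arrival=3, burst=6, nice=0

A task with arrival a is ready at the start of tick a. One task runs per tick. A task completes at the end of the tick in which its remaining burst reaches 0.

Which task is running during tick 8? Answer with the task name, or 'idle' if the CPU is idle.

running at tick 8 = F

t=0: ready={C} → run C
t=1: ready={C,E} → run E
t=2: ready={C,E} → run E
t=3: ready={C,E,G} → run E
t=4: ready={C,F,G} → run F
t=5: ready={C,F,G} → run F
t=6: ready={C,F,G} → run F
t=7: ready={C,F,G} → run F
t=8: ready={C,F,G} → run F
t=9: ready={C,F,G} → run F
t=10: ready={C,G} → run G
t=11: ready={C,G} → run G
t=12: ready={C,G} → run G
t=13: ready={C,G} → run G
t=14: ready={C,G} → run G
t=15: ready={C,G} → run G
t=16: ready={C} → run C
t=17: ready={C} → run C
t=18: ready={C} → run C
t=19: ready={C} → run C
t=20: ready={C} → run C
t=21: ready={C} → run C
t=22: (idle)
t=23: (idle)
t=24: (idle)
t=25: (idle)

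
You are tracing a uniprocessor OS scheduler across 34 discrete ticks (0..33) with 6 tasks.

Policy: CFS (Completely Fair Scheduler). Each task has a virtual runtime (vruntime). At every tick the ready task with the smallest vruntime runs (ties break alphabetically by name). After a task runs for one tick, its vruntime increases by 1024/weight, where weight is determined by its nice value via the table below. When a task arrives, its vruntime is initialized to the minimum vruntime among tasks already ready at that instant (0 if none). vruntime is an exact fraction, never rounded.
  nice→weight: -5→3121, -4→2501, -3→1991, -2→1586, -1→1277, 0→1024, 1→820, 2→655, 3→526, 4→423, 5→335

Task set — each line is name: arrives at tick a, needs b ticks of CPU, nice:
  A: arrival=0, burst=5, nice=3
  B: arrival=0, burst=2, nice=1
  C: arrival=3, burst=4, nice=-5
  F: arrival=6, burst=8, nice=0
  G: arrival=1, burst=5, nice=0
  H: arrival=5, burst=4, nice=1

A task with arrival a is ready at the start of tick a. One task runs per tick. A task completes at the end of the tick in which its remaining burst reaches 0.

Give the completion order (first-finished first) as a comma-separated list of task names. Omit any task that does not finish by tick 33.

completion order = B, C, G, H, A, F

t=0: vr[A=0 B=0] → run A
t=1: vr[A=512/263 B=0 G=0] → run B
t=2: vr[A=512/263 B=256/205 G=0] → run G
t=3: vr[A=512/263 B=256/205 C=1 G=1] → run C
t=4: vr[A=512/263 B=256/205 C=4145/3121 G=1] → run G
t=5: vr[A=512/263 B=256/205 C=4145/3121 G=2 H=256/205] → run B
t=6: vr[A=512/263 C=4145/3121 F=256/205 G=2 H=256/205] → run F
t=7: vr[A=512/263 C=4145/3121 F=461/205 G=2 H=256/205] → run H
t=8: vr[A=512/263 C=4145/3121 F=461/205 G=2 H=512/205] → run C
t=9: vr[A=512/263 C=5169/3121 F=461/205 G=2 H=512/205] → run C
t=10: vr[A=512/263 C=6193/3121 F=461/205 G=2 H=512/205] → run A
t=11: vr[A=1024/263 C=6193/3121 F=461/205 G=2 H=512/205] → run C
t=12: vr[A=1024/263 F=461/205 G=2 H=512/205] → run G
t=13: vr[A=1024/263 F=461/205 G=3 H=512/205] → run F
t=14: vr[A=1024/263 F=666/205 G=3 H=512/205] → run H
t=15: vr[A=1024/263 F=666/205 G=3 H=768/205] → run G
t=16: vr[A=1024/263 F=666/205 G=4 H=768/205] → run F
t=17: vr[A=1024/263 F=871/205 G=4 H=768/205] → run H
t=18: vr[A=1024/263 F=871/205 G=4 H=1024/205] → run A
t=19: vr[A=1536/263 F=871/205 G=4 H=1024/205] → run G
t=20: vr[A=1536/263 F=871/205 H=1024/205] → run F
t=21: vr[A=1536/263 F=1076/205 H=1024/205] → run H
t=22: vr[A=1536/263 F=1076/205] → run F
t=23: vr[A=1536/263 F=1281/205] → run A
t=24: vr[A=2048/263 F=1281/205] → run F
t=25: vr[A=2048/263 F=1486/205] → run F
t=26: vr[A=2048/263 F=1691/205] → run A
t=27: vr[F=1691/205] → run F
t=28: (idle)
t=29: (idle)
t=30: (idle)
t=31: (idle)
t=32: (idle)
t=33: (idle)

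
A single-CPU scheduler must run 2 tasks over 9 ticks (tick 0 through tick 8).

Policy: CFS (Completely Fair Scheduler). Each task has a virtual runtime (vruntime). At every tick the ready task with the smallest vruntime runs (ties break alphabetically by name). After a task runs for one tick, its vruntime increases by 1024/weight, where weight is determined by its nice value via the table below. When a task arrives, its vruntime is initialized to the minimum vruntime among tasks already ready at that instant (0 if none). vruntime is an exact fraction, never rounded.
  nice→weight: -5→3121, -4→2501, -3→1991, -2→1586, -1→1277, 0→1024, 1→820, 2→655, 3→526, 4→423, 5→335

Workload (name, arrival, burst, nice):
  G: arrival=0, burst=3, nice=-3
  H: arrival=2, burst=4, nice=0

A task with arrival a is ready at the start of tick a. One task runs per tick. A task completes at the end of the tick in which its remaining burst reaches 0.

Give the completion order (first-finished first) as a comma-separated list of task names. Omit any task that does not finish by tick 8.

completion order = G, H

t=0: vr[G=0] → run G
t=1: vr[G=1024/1991] → run G
t=2: vr[G=2048/1991 H=2048/1991] → run G
t=3: vr[H=2048/1991] → run H
t=4: vr[H=4039/1991] → run H
t=5: vr[H=6030/1991] → run H
t=6: vr[H=8021/1991] → run H
t=7: (idle)
t=8: (idle)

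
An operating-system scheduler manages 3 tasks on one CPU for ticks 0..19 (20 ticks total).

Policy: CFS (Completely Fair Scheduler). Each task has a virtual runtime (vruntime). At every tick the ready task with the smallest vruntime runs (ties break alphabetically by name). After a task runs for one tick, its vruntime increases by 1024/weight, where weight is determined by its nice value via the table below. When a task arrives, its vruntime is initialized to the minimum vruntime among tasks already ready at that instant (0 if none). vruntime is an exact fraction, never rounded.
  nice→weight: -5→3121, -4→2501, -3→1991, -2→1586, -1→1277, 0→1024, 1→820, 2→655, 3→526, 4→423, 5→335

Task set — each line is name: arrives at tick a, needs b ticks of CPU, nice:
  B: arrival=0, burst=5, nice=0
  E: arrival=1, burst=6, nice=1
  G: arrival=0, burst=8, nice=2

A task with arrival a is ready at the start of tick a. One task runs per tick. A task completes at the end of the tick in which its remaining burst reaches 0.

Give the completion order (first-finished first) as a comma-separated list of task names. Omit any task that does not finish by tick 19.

t=0: vr[B=0 G=0] → run B
t=1: vr[B=1 E=0 G=0] → run E
t=2: vr[B=1 E=256/205 G=0] → run G
t=3: vr[B=1 E=256/205 G=1024/655] → run B
t=4: vr[B=2 E=256/205 G=1024/655] → run E
t=5: vr[B=2 E=512/205 G=1024/655] → run G
t=6: vr[B=2 E=512/205 G=2048/655] → run B
t=7: vr[B=3 E=512/205 G=2048/655] → run E
t=8: vr[B=3 E=768/205 G=2048/655] → run B
t=9: vr[B=4 E=768/205 G=2048/655] → run G
t=10: vr[B=4 E=768/205 G=3072/655] → run E
t=11: vr[B=4 E=1024/205 G=3072/655] → run B
t=12: vr[E=1024/205 G=3072/655] → run G
t=13: vr[E=1024/205 G=4096/655] → run E
t=14: vr[E=256/41 G=4096/655] → run E
t=15: vr[G=4096/655] → run G
t=16: vr[G=1024/131] → run G
t=17: vr[G=6144/655] → run G
t=18: vr[G=7168/655] → run G
t=19: (idle)

completion order = B, E, G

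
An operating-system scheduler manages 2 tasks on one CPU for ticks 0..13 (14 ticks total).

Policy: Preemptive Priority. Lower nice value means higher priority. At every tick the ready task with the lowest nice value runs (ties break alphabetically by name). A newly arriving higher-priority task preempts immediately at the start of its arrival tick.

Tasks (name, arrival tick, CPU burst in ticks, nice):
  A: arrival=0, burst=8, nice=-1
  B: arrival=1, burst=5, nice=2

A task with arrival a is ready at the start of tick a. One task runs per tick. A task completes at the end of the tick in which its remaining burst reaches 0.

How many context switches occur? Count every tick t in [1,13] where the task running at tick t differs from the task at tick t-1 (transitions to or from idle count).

t=0: ready={A} → run A
t=1: ready={A,B} → run A
t=2: ready={A,B} → run A
t=3: ready={A,B} → run A
t=4: ready={A,B} → run A
t=5: ready={A,B} → run A
t=6: ready={A,B} → run A
t=7: ready={A,B} → run A
t=8: ready={B} → run B
t=9: ready={B} → run B
t=10: ready={B} → run B
t=11: ready={B} → run B
t=12: ready={B} → run B
t=13: (idle)

context switches = 2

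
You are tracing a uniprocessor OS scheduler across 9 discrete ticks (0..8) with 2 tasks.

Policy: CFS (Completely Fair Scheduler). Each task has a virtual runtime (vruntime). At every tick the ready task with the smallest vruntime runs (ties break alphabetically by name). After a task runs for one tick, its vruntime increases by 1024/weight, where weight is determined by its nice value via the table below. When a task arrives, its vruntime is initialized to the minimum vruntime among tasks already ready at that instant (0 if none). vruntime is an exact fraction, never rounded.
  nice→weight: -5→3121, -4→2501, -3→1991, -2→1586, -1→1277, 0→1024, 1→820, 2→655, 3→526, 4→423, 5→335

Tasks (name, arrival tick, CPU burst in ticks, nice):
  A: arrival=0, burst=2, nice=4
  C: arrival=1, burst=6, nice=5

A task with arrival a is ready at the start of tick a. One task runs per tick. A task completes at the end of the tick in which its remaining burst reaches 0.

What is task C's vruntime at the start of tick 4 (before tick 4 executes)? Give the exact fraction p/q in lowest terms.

vruntime(C, start of tick 4) = 1209344/141705

t=0: vr[A=0] → run A
t=1: vr[A=1024/423 C=1024/423] → run A
t=2: vr[C=1024/423] → run C
t=3: vr[C=776192/141705] → run C
t=4: vr[C=1209344/141705] → run C
t=5: vr[C=1642496/141705] → run C
t=6: vr[C=2075648/141705] → run C
t=7: vr[C=501760/28341] → run C
t=8: (idle)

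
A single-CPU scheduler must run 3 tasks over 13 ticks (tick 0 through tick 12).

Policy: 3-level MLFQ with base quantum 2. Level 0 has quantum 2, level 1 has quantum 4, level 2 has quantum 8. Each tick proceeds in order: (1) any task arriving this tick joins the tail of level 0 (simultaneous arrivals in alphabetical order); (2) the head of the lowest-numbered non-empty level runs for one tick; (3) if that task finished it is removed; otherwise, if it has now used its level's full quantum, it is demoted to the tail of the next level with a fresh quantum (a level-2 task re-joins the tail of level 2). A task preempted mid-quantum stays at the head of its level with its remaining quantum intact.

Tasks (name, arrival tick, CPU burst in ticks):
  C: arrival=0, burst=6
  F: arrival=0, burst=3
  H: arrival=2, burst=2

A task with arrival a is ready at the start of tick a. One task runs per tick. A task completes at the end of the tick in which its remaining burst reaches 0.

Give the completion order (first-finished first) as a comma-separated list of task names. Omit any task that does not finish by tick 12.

t=0: L0/L1/L2 = CF/-/- → run C
t=1: L0/L1/L2 = CF/-/- → run C
t=2: L0/L1/L2 = FH/C/- → run F
t=3: L0/L1/L2 = FH/C/- → run F
t=4: L0/L1/L2 = H/CF/- → run H
t=5: L0/L1/L2 = H/CF/- → run H
t=6: L0/L1/L2 = -/CF/- → run C
t=7: L0/L1/L2 = -/CF/- → run C
t=8: L0/L1/L2 = -/CF/- → run C
t=9: L0/L1/L2 = -/CF/- → run C
t=10: L0/L1/L2 = -/F/- → run F
t=11: (idle)
t=12: (idle)

completion order = H, C, F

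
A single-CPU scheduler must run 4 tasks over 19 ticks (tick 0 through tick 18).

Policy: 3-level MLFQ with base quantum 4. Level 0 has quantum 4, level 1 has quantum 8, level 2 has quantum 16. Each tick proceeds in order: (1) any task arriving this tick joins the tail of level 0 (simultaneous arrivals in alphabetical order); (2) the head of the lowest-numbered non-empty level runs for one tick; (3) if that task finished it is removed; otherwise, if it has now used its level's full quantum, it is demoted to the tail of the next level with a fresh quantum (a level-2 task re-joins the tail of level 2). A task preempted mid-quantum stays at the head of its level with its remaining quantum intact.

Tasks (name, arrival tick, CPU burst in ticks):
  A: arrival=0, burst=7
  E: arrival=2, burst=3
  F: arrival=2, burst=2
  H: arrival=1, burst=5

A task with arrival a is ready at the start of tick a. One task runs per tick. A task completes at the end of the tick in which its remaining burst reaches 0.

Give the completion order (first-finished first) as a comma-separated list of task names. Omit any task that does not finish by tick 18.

t=0: L0/L1/L2 = A/-/- → run A
t=1: L0/L1/L2 = AH/-/- → run A
t=2: L0/L1/L2 = AHEF/-/- → run A
t=3: L0/L1/L2 = AHEF/-/- → run A
t=4: L0/L1/L2 = HEF/A/- → run H
t=5: L0/L1/L2 = HEF/A/- → run H
t=6: L0/L1/L2 = HEF/A/- → run H
t=7: L0/L1/L2 = HEF/A/- → run H
t=8: L0/L1/L2 = EF/AH/- → run E
t=9: L0/L1/L2 = EF/AH/- → run E
t=10: L0/L1/L2 = EF/AH/- → run E
t=11: L0/L1/L2 = F/AH/- → run F
t=12: L0/L1/L2 = F/AH/- → run F
t=13: L0/L1/L2 = -/AH/- → run A
t=14: L0/L1/L2 = -/AH/- → run A
t=15: L0/L1/L2 = -/AH/- → run A
t=16: L0/L1/L2 = -/H/- → run H
t=17: (idle)
t=18: (idle)

completion order = E, F, A, H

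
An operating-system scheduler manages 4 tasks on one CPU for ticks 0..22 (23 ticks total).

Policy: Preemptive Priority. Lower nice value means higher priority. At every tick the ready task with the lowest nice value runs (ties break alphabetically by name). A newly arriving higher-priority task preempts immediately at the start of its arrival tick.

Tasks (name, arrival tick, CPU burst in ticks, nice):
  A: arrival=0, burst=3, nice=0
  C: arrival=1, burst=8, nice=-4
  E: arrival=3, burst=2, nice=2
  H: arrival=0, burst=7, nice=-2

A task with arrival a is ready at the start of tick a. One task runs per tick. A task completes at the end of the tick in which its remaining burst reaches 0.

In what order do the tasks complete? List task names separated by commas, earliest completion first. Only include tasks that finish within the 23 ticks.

completion order = C, H, A, E

t=0: ready={A,H} → run H
t=1: ready={A,C,H} → run C
t=2: ready={A,C,H} → run C
t=3: ready={A,C,E,H} → run C
t=4: ready={A,C,E,H} → run C
t=5: ready={A,C,E,H} → run C
t=6: ready={A,C,E,H} → run C
t=7: ready={A,C,E,H} → run C
t=8: ready={A,C,E,H} → run C
t=9: ready={A,E,H} → run H
t=10: ready={A,E,H} → run H
t=11: ready={A,E,H} → run H
t=12: ready={A,E,H} → run H
t=13: ready={A,E,H} → run H
t=14: ready={A,E,H} → run H
t=15: ready={A,E} → run A
t=16: ready={A,E} → run A
t=17: ready={A,E} → run A
t=18: ready={E} → run E
t=19: ready={E} → run E
t=20: (idle)
t=21: (idle)
t=22: (idle)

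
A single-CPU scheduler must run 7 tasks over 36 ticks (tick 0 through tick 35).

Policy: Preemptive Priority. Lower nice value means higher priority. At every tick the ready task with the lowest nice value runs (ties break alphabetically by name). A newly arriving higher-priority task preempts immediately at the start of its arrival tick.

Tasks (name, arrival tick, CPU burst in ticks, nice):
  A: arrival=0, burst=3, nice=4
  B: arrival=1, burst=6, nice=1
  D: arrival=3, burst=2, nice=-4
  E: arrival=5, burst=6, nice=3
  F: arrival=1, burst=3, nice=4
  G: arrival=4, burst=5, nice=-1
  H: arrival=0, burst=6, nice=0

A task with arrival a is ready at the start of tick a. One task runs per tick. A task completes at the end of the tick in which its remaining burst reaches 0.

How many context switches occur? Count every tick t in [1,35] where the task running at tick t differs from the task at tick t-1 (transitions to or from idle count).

t=0: ready={A,H} → run H
t=1: ready={A,B,F,H} → run H
t=2: ready={A,B,F,H} → run H
t=3: ready={A,B,D,F,H} → run D
t=4: ready={A,B,D,F,G,H} → run D
t=5: ready={A,B,E,F,G,H} → run G
t=6: ready={A,B,E,F,G,H} → run G
t=7: ready={A,B,E,F,G,H} → run G
t=8: ready={A,B,E,F,G,H} → run G
t=9: ready={A,B,E,F,G,H} → run G
t=10: ready={A,B,E,F,H} → run H
t=11: ready={A,B,E,F,H} → run H
t=12: ready={A,B,E,F,H} → run H
t=13: ready={A,B,E,F} → run B
t=14: ready={A,B,E,F} → run B
t=15: ready={A,B,E,F} → run B
t=16: ready={A,B,E,F} → run B
t=17: ready={A,B,E,F} → run B
t=18: ready={A,B,E,F} → run B
t=19: ready={A,E,F} → run E
t=20: ready={A,E,F} → run E
t=21: ready={A,E,F} → run E
t=22: ready={A,E,F} → run E
t=23: ready={A,E,F} → run E
t=24: ready={A,E,F} → run E
t=25: ready={A,F} → run A
t=26: ready={A,F} → run A
t=27: ready={A,F} → run A
t=28: ready={F} → run F
t=29: ready={F} → run F
t=30: ready={F} → run F
t=31: (idle)
t=32: (idle)
t=33: (idle)
t=34: (idle)
t=35: (idle)

context switches = 8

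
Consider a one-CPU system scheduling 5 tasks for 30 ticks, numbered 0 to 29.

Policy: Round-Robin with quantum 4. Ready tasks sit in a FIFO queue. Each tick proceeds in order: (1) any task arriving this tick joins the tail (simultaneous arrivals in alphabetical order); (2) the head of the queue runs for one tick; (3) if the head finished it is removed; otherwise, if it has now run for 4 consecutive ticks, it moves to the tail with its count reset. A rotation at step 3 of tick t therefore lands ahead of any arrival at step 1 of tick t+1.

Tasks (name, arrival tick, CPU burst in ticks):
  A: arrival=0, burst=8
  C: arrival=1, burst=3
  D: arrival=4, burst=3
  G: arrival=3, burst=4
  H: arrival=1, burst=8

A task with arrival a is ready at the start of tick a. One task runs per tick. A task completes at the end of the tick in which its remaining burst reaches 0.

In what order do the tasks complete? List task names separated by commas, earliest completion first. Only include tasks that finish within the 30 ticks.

t=0: queue=[A] q_used=0 → run A
t=1: queue=[A,C,H] q_used=1 → run A
t=2: queue=[A,C,H] q_used=2 → run A
t=3: queue=[A,C,H,G] q_used=3 → run A
t=4: queue=[C,H,G,A,D] q_used=0 → run C
t=5: queue=[C,H,G,A,D] q_used=1 → run C
t=6: queue=[C,H,G,A,D] q_used=2 → run C
t=7: queue=[H,G,A,D] q_used=0 → run H
t=8: queue=[H,G,A,D] q_used=1 → run H
t=9: queue=[H,G,A,D] q_used=2 → run H
t=10: queue=[H,G,A,D] q_used=3 → run H
t=11: queue=[G,A,D,H] q_used=0 → run G
t=12: queue=[G,A,D,H] q_used=1 → run G
t=13: queue=[G,A,D,H] q_used=2 → run G
t=14: queue=[G,A,D,H] q_used=3 → run G
t=15: queue=[A,D,H] q_used=0 → run A
t=16: queue=[A,D,H] q_used=1 → run A
t=17: queue=[A,D,H] q_used=2 → run A
t=18: queue=[A,D,H] q_used=3 → run A
t=19: queue=[D,H] q_used=0 → run D
t=20: queue=[D,H] q_used=1 → run D
t=21: queue=[D,H] q_used=2 → run D
t=22: queue=[H] q_used=0 → run H
t=23: queue=[H] q_used=1 → run H
t=24: queue=[H] q_used=2 → run H
t=25: queue=[H] q_used=3 → run H
t=26: (idle)
t=27: (idle)
t=28: (idle)
t=29: (idle)

completion order = C, G, A, D, H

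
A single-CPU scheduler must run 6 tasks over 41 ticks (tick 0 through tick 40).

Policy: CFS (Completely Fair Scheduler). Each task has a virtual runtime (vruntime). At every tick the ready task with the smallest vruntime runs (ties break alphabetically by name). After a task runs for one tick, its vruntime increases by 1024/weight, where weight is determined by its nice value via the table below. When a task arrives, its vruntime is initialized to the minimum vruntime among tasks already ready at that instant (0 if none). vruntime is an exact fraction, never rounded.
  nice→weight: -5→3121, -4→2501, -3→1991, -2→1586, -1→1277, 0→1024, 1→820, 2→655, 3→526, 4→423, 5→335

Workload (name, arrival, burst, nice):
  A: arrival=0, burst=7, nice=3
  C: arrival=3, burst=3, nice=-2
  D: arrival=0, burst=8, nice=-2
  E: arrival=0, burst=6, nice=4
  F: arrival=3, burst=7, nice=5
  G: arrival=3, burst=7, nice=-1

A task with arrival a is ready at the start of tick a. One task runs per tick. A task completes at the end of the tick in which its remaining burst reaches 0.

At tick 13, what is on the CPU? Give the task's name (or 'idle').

running at tick 13 = G

t=0: vr[A=0 D=0 E=0] → run A
t=1: vr[A=512/263 D=0 E=0] → run D
t=2: vr[A=512/263 D=512/793 E=0] → run E
t=3: vr[A=512/263 C=512/793 D=512/793 E=1024/423 F=512/793 G=512/793] → run C
t=4: vr[A=512/263 C=1024/793 D=512/793 E=1024/423 F=512/793 G=512/793] → run D
t=5: vr[A=512/263 C=1024/793 D=1024/793 E=1024/423 F=512/793 G=512/793] → run F
t=6: vr[A=512/263 C=1024/793 D=1024/793 E=1024/423 F=983552/265655 G=512/793] → run G
t=7: vr[A=512/263 C=1024/793 D=1024/793 E=1024/423 F=983552/265655 G=1465856/1012661] → run C
t=8: vr[A=512/263 C=1536/793 D=1024/793 E=1024/423 F=983552/265655 G=1465856/1012661] → run D
t=9: vr[A=512/263 C=1536/793 D=1536/793 E=1024/423 F=983552/265655 G=1465856/1012661] → run G
t=10: vr[A=512/263 C=1536/793 D=1536/793 E=1024/423 F=983552/265655 G=2277888/1012661] → run C
t=11: vr[A=512/263 D=1536/793 E=1024/423 F=983552/265655 G=2277888/1012661] → run D
t=12: vr[A=512/263 D=2048/793 E=1024/423 F=983552/265655 G=2277888/1012661] → run A
t=13: vr[A=1024/263 D=2048/793 E=1024/423 F=983552/265655 G=2277888/1012661] → run G
t=14: vr[A=1024/263 D=2048/793 E=1024/423 F=983552/265655 G=3089920/1012661] → run E
t=15: vr[A=1024/263 D=2048/793 E=2048/423 F=983552/265655 G=3089920/1012661] → run D
t=16: vr[A=1024/263 D=2560/793 E=2048/423 F=983552/265655 G=3089920/1012661] → run G
t=17: vr[A=1024/263 D=2560/793 E=2048/423 F=983552/265655 G=3901952/1012661] → run D
t=18: vr[A=1024/263 D=3072/793 E=2048/423 F=983552/265655 G=3901952/1012661] → run F
t=19: vr[A=1024/263 D=3072/793 E=2048/423 F=1795584/265655 G=3901952/1012661] → run G
t=20: vr[A=1024/263 D=3072/793 E=2048/423 F=1795584/265655 G=4713984/1012661] → run D
t=21: vr[A=1024/263 D=3584/793 E=2048/423 F=1795584/265655 G=4713984/1012661] → run A
t=22: vr[A=1536/263 D=3584/793 E=2048/423 F=1795584/265655 G=4713984/1012661] → run D
t=23: vr[A=1536/263 E=2048/423 F=1795584/265655 G=4713984/1012661] → run G
t=24: vr[A=1536/263 E=2048/423 F=1795584/265655 G=5526016/1012661] → run E
t=25: vr[A=1536/263 E=1024/141 F=1795584/265655 G=5526016/1012661] → run G
t=26: vr[A=1536/263 E=1024/141 F=1795584/265655] → run A
t=27: vr[A=2048/263 E=1024/141 F=1795584/265655] → run F
t=28: vr[A=2048/263 E=1024/141 F=2607616/265655] → run E
t=29: vr[A=2048/263 E=4096/423 F=2607616/265655] → run A
t=30: vr[A=2560/263 E=4096/423 F=2607616/265655] → run E
t=31: vr[A=2560/263 E=5120/423 F=2607616/265655] → run A
t=32: vr[A=3072/263 E=5120/423 F=2607616/265655] → run F
t=33: vr[A=3072/263 E=5120/423 F=3419648/265655] → run A
t=34: vr[E=5120/423 F=3419648/265655] → run E
t=35: vr[F=3419648/265655] → run F
t=36: vr[F=846336/53131] → run F
t=37: vr[F=5043712/265655] → run F
t=38: (idle)
t=39: (idle)
t=40: (idle)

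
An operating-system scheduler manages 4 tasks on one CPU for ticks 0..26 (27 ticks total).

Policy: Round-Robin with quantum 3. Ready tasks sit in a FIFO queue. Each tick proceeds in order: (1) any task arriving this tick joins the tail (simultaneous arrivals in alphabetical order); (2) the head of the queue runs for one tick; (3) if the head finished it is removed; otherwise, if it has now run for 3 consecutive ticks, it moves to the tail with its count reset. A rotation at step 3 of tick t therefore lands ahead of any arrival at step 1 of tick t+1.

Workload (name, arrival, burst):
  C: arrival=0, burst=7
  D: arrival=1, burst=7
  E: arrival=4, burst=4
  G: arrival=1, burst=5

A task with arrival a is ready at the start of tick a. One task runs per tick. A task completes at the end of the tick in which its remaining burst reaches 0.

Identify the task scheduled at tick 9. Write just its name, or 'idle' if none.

t=0: queue=[C] q_used=0 → run C
t=1: queue=[C,D,G] q_used=1 → run C
t=2: queue=[C,D,G] q_used=2 → run C
t=3: queue=[D,G,C] q_used=0 → run D
t=4: queue=[D,G,C,E] q_used=1 → run D
t=5: queue=[D,G,C,E] q_used=2 → run D
t=6: queue=[G,C,E,D] q_used=0 → run G
t=7: queue=[G,C,E,D] q_used=1 → run G
t=8: queue=[G,C,E,D] q_used=2 → run G
t=9: queue=[C,E,D,G] q_used=0 → run C
t=10: queue=[C,E,D,G] q_used=1 → run C
t=11: queue=[C,E,D,G] q_used=2 → run C
t=12: queue=[E,D,G,C] q_used=0 → run E
t=13: queue=[E,D,G,C] q_used=1 → run E
t=14: queue=[E,D,G,C] q_used=2 → run E
t=15: queue=[D,G,C,E] q_used=0 → run D
t=16: queue=[D,G,C,E] q_used=1 → run D
t=17: queue=[D,G,C,E] q_used=2 → run D
t=18: queue=[G,C,E,D] q_used=0 → run G
t=19: queue=[G,C,E,D] q_used=1 → run G
t=20: queue=[C,E,D] q_used=0 → run C
t=21: queue=[E,D] q_used=0 → run E
t=22: queue=[D] q_used=0 → run D
t=23: (idle)
t=24: (idle)
t=25: (idle)
t=26: (idle)

running at tick 9 = C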